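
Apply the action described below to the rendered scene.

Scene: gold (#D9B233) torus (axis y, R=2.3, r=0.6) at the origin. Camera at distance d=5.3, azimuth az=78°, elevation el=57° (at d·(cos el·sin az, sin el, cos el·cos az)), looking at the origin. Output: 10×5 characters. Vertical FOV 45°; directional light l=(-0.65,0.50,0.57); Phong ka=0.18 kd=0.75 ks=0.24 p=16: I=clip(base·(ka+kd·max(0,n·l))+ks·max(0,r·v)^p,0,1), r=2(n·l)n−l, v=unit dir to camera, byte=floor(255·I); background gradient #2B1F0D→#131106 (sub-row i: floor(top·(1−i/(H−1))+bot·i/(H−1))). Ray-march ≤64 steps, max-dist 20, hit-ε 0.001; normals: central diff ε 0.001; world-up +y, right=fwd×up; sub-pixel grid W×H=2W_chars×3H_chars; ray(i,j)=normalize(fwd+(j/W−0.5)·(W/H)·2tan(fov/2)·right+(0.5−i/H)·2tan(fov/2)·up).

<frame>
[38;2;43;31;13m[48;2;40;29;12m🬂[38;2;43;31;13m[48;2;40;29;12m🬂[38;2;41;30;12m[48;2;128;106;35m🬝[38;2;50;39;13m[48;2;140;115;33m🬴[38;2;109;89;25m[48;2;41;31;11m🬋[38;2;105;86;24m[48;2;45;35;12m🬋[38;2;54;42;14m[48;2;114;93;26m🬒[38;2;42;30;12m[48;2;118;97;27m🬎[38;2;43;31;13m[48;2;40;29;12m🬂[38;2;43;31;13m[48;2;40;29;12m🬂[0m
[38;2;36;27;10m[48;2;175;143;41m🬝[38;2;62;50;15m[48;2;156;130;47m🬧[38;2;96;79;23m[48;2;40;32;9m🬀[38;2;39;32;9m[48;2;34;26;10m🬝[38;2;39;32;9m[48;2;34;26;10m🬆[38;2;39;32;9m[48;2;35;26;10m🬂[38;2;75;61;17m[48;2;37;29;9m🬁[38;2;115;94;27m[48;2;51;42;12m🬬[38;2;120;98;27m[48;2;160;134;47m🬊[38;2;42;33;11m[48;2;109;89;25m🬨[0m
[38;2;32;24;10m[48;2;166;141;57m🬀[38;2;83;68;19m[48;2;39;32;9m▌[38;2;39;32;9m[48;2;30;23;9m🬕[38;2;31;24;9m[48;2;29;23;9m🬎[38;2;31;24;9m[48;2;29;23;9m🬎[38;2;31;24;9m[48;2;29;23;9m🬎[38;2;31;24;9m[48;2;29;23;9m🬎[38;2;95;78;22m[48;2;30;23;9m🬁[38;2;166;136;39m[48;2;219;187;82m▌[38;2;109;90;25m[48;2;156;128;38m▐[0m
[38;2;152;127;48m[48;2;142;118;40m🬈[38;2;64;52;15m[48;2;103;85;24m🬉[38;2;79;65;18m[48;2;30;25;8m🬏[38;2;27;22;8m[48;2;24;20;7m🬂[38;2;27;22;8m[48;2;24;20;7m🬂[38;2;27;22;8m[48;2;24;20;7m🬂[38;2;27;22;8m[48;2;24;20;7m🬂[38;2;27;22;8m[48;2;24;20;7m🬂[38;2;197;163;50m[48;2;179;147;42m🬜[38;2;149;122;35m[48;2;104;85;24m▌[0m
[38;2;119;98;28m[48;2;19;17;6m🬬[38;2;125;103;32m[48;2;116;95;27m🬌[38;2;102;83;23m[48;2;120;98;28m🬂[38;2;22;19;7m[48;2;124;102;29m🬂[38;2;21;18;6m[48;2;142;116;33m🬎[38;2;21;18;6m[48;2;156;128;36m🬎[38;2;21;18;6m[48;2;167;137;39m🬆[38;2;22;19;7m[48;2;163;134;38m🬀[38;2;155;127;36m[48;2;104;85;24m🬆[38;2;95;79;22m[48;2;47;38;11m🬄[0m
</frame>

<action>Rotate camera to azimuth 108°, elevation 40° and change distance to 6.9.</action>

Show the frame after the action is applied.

<frame>
[38;2;43;31;13m[48;2;40;29;12m🬂[38;2;43;31;13m[48;2;40;29;12m🬂[38;2;43;31;13m[48;2;40;29;12m🬂[38;2;43;31;13m[48;2;40;29;12m🬂[38;2;43;31;13m[48;2;40;29;12m🬂[38;2;43;31;13m[48;2;40;29;12m🬂[38;2;43;31;13m[48;2;40;29;12m🬂[38;2;43;31;13m[48;2;40;29;12m🬂[38;2;43;31;13m[48;2;40;29;12m🬂[38;2;43;31;13m[48;2;40;29;12m🬂[0m
[38;2;36;27;11m[48;2;34;26;10m🬎[38;2;36;27;11m[48;2;34;26;10m🬎[38;2;36;27;11m[48;2;131;109;35m🬎[38;2;45;36;11m[48;2;172;148;71m🬸[38;2;37;28;11m[48;2;39;32;9m🬂[38;2;37;28;11m[48;2;39;32;9m🬂[38;2;42;33;10m[48;2;102;84;29m🬴[38;2;36;27;11m[48;2;116;96;32m🬊[38;2;108;88;25m[48;2;36;27;10m🬏[38;2;36;27;11m[48;2;34;26;10m🬎[0m
[38;2;31;24;9m[48;2;29;23;9m🬎[38;2;31;24;9m[48;2;136;114;42m🬄[38;2;64;52;14m[48;2;135;115;50m▐[38;2;39;32;9m[48;2;29;23;9m🬆[38;2;31;24;9m[48;2;29;23;9m🬎[38;2;31;24;9m[48;2;29;23;9m🬎[38;2;39;32;9m[48;2;30;23;9m🬁[38;2;46;37;11m[48;2;155;130;45m▌[38;2;92;75;21m[48;2;158;132;52m▐[38;2;39;32;9m[48;2;31;23;9m🬏[0m
[38;2;27;22;8m[48;2;24;20;7m🬂[38;2;89;73;21m[48;2;30;25;8m🬊[38;2;151;128;56m[48;2;83;68;20m🬊[38;2;27;22;8m[48;2;138;115;39m🬂[38;2;26;21;8m[48;2;163;138;58m🬎[38;2;26;21;8m[48;2;165;139;52m🬎[38;2;26;21;8m[48;2;153;126;39m🬆[38;2;59;49;14m[48;2;156;130;43m🬮[38;2;123;101;29m[48;2;53;43;12m🬀[38;2;39;32;9m[48;2;25;20;7m🬀[0m
[38;2;22;19;7m[48;2;19;17;6m🬂[38;2;22;19;7m[48;2;19;17;6m🬂[38;2;39;32;9m[48;2;19;17;6m🬎[38;2;58;47;13m[48;2;39;32;9m🬂[38;2;75;61;17m[48;2;39;32;9m🬂[38;2;76;62;17m[48;2;39;32;9m🬂[38;2;64;53;15m[48;2;41;33;9m🬀[38;2;39;32;9m[48;2;19;17;6m🬝[38;2;39;32;9m[48;2;20;17;6m🬄[38;2;22;19;7m[48;2;19;17;6m🬂[0m
</frame>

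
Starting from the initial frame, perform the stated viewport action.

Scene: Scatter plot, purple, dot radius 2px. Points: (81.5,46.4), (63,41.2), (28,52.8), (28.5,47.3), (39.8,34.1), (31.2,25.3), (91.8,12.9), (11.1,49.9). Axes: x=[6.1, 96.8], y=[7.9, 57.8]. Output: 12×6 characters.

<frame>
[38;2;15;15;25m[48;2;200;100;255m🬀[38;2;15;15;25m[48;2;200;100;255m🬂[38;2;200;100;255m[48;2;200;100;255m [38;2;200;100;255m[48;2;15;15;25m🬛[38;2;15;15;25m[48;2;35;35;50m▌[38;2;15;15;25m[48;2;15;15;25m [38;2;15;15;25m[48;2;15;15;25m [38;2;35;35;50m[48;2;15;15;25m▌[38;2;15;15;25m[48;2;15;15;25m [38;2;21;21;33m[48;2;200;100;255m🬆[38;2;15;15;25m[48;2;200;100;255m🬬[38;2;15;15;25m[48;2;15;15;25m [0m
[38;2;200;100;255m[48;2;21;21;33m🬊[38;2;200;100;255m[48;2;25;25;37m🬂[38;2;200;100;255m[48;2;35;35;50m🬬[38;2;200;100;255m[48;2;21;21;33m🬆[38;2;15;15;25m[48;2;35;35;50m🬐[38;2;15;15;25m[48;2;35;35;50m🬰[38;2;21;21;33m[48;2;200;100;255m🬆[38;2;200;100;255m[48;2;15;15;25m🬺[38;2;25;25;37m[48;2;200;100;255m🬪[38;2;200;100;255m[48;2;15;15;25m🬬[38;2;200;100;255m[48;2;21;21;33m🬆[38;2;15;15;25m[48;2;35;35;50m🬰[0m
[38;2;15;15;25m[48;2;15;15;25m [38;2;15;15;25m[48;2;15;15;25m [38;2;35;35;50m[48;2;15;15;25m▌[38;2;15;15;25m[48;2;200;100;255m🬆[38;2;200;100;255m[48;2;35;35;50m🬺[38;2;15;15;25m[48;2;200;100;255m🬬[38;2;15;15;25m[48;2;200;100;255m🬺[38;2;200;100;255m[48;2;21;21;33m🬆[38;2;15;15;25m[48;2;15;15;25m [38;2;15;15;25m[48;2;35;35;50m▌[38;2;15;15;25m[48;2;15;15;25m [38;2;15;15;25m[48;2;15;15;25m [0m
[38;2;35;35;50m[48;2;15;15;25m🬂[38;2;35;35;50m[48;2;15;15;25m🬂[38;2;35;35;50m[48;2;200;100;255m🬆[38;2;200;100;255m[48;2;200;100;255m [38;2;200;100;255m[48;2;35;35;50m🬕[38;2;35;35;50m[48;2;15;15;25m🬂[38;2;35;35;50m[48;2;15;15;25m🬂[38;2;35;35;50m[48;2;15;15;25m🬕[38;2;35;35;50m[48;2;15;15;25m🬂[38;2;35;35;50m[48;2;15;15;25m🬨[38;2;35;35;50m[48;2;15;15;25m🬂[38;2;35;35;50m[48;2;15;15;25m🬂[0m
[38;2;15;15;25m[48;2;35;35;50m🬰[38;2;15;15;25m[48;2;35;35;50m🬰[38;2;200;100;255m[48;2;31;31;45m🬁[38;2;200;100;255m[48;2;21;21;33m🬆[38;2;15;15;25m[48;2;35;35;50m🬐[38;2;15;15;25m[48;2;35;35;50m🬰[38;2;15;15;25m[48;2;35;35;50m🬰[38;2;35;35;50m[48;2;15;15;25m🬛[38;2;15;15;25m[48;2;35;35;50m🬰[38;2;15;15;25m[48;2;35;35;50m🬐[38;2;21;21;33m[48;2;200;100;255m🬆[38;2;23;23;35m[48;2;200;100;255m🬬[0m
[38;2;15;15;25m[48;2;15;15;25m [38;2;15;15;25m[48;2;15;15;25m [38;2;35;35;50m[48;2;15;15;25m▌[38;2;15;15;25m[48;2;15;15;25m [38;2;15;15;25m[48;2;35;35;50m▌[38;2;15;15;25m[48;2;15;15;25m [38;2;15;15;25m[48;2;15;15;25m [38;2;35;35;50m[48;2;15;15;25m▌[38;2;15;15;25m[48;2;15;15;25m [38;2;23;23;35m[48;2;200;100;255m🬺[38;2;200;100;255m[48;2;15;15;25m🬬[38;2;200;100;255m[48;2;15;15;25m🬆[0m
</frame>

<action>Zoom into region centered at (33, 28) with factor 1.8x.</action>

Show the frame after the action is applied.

<frame>
[38;2;15;15;25m[48;2;15;15;25m [38;2;15;15;25m[48;2;15;15;25m [38;2;35;35;50m[48;2;15;15;25m▌[38;2;15;15;25m[48;2;15;15;25m [38;2;15;15;25m[48;2;35;35;50m▌[38;2;15;15;25m[48;2;15;15;25m [38;2;15;15;25m[48;2;15;15;25m [38;2;23;23;35m[48;2;200;100;255m🬬[38;2;15;15;25m[48;2;15;15;25m [38;2;15;15;25m[48;2;35;35;50m▌[38;2;15;15;25m[48;2;15;15;25m [38;2;15;15;25m[48;2;15;15;25m [0m
[38;2;15;15;25m[48;2;35;35;50m🬰[38;2;15;15;25m[48;2;35;35;50m🬰[38;2;35;35;50m[48;2;15;15;25m🬛[38;2;15;15;25m[48;2;35;35;50m🬰[38;2;15;15;25m[48;2;35;35;50m🬐[38;2;15;15;25m[48;2;35;35;50m🬰[38;2;15;15;25m[48;2;200;100;255m🬐[38;2;200;100;255m[48;2;200;100;255m [38;2;19;19;30m[48;2;200;100;255m🬸[38;2;15;15;25m[48;2;35;35;50m🬐[38;2;15;15;25m[48;2;35;35;50m🬰[38;2;15;15;25m[48;2;35;35;50m🬰[0m
[38;2;15;15;25m[48;2;15;15;25m [38;2;15;15;25m[48;2;15;15;25m [38;2;35;35;50m[48;2;15;15;25m▌[38;2;15;15;25m[48;2;15;15;25m [38;2;15;15;25m[48;2;35;35;50m▌[38;2;15;15;25m[48;2;200;100;255m🬬[38;2;15;15;25m[48;2;15;15;25m [38;2;200;100;255m[48;2;23;23;35m🬀[38;2;15;15;25m[48;2;15;15;25m [38;2;15;15;25m[48;2;35;35;50m▌[38;2;15;15;25m[48;2;15;15;25m [38;2;15;15;25m[48;2;15;15;25m [0m
[38;2;35;35;50m[48;2;15;15;25m🬂[38;2;35;35;50m[48;2;15;15;25m🬂[38;2;35;35;50m[48;2;15;15;25m🬕[38;2;35;35;50m[48;2;15;15;25m🬂[38;2;200;100;255m[48;2;25;25;37m🬫[38;2;200;100;255m[48;2;200;100;255m [38;2;200;100;255m[48;2;23;23;35m🬃[38;2;35;35;50m[48;2;15;15;25m🬕[38;2;35;35;50m[48;2;15;15;25m🬂[38;2;35;35;50m[48;2;15;15;25m🬨[38;2;35;35;50m[48;2;15;15;25m🬂[38;2;35;35;50m[48;2;15;15;25m🬂[0m
[38;2;15;15;25m[48;2;35;35;50m🬰[38;2;15;15;25m[48;2;35;35;50m🬰[38;2;35;35;50m[48;2;15;15;25m🬛[38;2;15;15;25m[48;2;35;35;50m🬰[38;2;15;15;25m[48;2;35;35;50m🬐[38;2;200;100;255m[48;2;23;23;35m🬀[38;2;15;15;25m[48;2;35;35;50m🬰[38;2;35;35;50m[48;2;15;15;25m🬛[38;2;15;15;25m[48;2;35;35;50m🬰[38;2;15;15;25m[48;2;35;35;50m🬐[38;2;15;15;25m[48;2;35;35;50m🬰[38;2;15;15;25m[48;2;35;35;50m🬰[0m
[38;2;15;15;25m[48;2;15;15;25m [38;2;15;15;25m[48;2;15;15;25m [38;2;35;35;50m[48;2;15;15;25m▌[38;2;15;15;25m[48;2;15;15;25m [38;2;15;15;25m[48;2;35;35;50m▌[38;2;15;15;25m[48;2;15;15;25m [38;2;15;15;25m[48;2;15;15;25m [38;2;35;35;50m[48;2;15;15;25m▌[38;2;15;15;25m[48;2;15;15;25m [38;2;15;15;25m[48;2;35;35;50m▌[38;2;15;15;25m[48;2;15;15;25m [38;2;15;15;25m[48;2;15;15;25m [0m
</frame>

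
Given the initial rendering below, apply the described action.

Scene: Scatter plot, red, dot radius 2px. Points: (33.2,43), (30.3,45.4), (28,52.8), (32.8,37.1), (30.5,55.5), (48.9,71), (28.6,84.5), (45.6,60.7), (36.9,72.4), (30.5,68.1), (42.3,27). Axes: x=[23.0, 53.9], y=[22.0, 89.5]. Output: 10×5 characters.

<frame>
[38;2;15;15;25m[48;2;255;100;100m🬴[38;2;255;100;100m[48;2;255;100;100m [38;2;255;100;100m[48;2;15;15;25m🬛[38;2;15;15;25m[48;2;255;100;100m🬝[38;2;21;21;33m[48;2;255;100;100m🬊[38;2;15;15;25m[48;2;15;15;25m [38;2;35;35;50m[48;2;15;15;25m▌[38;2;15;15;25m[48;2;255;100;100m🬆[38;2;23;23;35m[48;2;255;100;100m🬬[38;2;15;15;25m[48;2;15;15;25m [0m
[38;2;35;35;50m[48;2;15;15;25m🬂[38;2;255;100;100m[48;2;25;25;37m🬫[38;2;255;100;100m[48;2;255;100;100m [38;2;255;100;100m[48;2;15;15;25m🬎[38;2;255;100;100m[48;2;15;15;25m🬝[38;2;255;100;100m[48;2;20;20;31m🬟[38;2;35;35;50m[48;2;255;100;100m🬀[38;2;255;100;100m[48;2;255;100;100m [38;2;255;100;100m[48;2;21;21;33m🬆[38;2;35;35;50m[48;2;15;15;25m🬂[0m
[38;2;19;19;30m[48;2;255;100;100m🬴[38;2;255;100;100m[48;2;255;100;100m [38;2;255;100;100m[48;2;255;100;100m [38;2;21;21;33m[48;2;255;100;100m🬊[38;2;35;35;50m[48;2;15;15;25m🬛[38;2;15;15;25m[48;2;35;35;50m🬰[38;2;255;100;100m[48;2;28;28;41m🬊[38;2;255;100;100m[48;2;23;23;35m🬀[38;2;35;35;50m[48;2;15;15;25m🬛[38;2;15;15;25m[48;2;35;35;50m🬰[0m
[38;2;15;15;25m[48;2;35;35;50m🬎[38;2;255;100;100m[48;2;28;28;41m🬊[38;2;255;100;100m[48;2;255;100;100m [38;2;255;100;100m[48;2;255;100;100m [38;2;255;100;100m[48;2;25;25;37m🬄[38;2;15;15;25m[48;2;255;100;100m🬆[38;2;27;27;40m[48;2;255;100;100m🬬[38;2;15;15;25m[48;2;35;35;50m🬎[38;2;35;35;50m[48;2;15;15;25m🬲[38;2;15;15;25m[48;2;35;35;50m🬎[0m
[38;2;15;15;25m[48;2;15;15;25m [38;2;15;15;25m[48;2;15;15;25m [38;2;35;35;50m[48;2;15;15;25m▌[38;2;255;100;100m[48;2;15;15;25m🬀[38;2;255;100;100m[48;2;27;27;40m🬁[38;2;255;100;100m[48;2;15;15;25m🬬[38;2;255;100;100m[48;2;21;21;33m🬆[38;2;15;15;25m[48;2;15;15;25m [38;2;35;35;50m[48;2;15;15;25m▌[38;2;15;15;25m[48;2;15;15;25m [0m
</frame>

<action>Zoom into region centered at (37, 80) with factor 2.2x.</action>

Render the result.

<frame>
[38;2;15;15;25m[48;2;15;15;25m [38;2;15;15;25m[48;2;15;15;25m [38;2;35;35;50m[48;2;15;15;25m▌[38;2;15;15;25m[48;2;15;15;25m [38;2;35;35;50m[48;2;15;15;25m▌[38;2;15;15;25m[48;2;15;15;25m [38;2;35;35;50m[48;2;15;15;25m▌[38;2;15;15;25m[48;2;15;15;25m [38;2;35;35;50m[48;2;15;15;25m▌[38;2;15;15;25m[48;2;15;15;25m [0m
[38;2;35;35;50m[48;2;15;15;25m🬂[38;2;35;35;50m[48;2;15;15;25m🬂[38;2;35;35;50m[48;2;15;15;25m🬕[38;2;35;35;50m[48;2;15;15;25m🬂[38;2;35;35;50m[48;2;15;15;25m🬕[38;2;35;35;50m[48;2;15;15;25m🬂[38;2;35;35;50m[48;2;15;15;25m🬕[38;2;35;35;50m[48;2;15;15;25m🬂[38;2;35;35;50m[48;2;15;15;25m🬕[38;2;35;35;50m[48;2;15;15;25m🬂[0m
[38;2;15;15;25m[48;2;35;35;50m🬰[38;2;15;15;25m[48;2;35;35;50m🬰[38;2;35;35;50m[48;2;15;15;25m🬛[38;2;15;15;25m[48;2;35;35;50m🬰[38;2;31;31;45m[48;2;255;100;100m🬝[38;2;15;15;25m[48;2;35;35;50m🬰[38;2;35;35;50m[48;2;15;15;25m🬛[38;2;15;15;25m[48;2;35;35;50m🬰[38;2;35;35;50m[48;2;15;15;25m🬛[38;2;15;15;25m[48;2;35;35;50m🬰[0m
[38;2;15;15;25m[48;2;255;100;100m🬊[38;2;15;15;25m[48;2;35;35;50m🬎[38;2;35;35;50m[48;2;15;15;25m🬲[38;2;23;23;35m[48;2;255;100;100m🬴[38;2;255;100;100m[48;2;255;100;100m [38;2;255;100;100m[48;2;25;25;37m🬛[38;2;35;35;50m[48;2;15;15;25m🬲[38;2;15;15;25m[48;2;35;35;50m🬎[38;2;35;35;50m[48;2;15;15;25m🬲[38;2;15;15;25m[48;2;35;35;50m🬎[0m
[38;2;255;100;100m[48;2;15;15;25m🬝[38;2;255;100;100m[48;2;15;15;25m🬀[38;2;35;35;50m[48;2;15;15;25m▌[38;2;15;15;25m[48;2;15;15;25m [38;2;255;100;100m[48;2;27;27;40m🬁[38;2;15;15;25m[48;2;15;15;25m [38;2;35;35;50m[48;2;15;15;25m▌[38;2;15;15;25m[48;2;15;15;25m [38;2;35;35;50m[48;2;15;15;25m▌[38;2;15;15;25m[48;2;15;15;25m [0m
</frame>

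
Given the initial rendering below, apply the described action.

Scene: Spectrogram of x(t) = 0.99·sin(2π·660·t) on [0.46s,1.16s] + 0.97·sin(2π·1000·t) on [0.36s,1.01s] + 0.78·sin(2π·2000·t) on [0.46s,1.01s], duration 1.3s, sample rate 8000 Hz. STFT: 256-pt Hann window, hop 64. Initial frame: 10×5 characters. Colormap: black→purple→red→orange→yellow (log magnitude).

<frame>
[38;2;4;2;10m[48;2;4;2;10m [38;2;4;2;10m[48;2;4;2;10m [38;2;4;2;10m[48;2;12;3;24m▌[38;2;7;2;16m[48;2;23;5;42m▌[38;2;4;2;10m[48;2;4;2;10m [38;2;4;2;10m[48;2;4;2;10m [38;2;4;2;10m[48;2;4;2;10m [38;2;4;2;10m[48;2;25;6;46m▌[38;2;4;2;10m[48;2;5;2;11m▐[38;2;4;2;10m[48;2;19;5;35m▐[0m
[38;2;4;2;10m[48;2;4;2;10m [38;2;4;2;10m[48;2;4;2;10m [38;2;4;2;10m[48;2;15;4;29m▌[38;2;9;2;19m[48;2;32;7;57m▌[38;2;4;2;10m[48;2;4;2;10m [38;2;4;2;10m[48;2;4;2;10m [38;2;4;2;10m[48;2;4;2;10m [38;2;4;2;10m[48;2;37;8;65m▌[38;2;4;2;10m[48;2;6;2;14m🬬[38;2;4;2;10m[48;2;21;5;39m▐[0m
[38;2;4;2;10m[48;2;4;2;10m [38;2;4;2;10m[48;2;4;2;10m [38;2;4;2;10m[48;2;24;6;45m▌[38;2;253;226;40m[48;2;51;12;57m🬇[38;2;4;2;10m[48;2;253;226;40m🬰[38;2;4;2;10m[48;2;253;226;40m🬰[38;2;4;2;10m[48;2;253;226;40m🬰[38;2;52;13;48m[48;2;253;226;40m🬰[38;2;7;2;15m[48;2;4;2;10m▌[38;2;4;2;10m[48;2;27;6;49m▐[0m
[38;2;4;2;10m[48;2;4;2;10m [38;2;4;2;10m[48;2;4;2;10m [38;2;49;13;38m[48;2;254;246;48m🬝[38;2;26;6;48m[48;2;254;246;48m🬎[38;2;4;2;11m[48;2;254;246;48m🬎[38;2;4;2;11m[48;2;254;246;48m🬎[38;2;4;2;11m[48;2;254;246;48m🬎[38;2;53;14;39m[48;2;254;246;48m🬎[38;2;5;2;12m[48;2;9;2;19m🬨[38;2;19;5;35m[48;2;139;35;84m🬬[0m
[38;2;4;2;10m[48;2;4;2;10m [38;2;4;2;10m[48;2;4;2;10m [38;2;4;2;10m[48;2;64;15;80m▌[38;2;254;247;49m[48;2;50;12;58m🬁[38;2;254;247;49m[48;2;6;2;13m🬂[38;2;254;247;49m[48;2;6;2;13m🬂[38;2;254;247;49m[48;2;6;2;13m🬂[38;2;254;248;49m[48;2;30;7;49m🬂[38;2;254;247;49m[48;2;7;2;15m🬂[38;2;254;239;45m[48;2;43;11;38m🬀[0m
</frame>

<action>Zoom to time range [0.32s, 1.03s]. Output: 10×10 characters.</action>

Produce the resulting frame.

<frame>
[38;2;12;3;24m[48;2;8;2;17m▌[38;2;4;2;10m[48;2;22;5;40m▌[38;2;4;2;10m[48;2;22;5;40m▐[38;2;4;2;10m[48;2;4;2;10m [38;2;4;2;10m[48;2;4;2;10m [38;2;4;2;10m[48;2;4;2;10m [38;2;4;2;10m[48;2;4;2;10m [38;2;4;2;10m[48;2;4;2;10m [38;2;4;2;10m[48;2;4;2;10m [38;2;4;2;10m[48;2;11;3;22m▌[0m
[38;2;8;2;17m[48;2;12;3;24m▐[38;2;4;2;10m[48;2;23;6;43m▌[38;2;4;2;10m[48;2;23;6;43m▐[38;2;4;2;10m[48;2;4;2;10m [38;2;4;2;10m[48;2;4;2;10m [38;2;4;2;10m[48;2;4;2;10m [38;2;4;2;10m[48;2;4;2;10m [38;2;4;2;10m[48;2;4;2;10m [38;2;4;2;10m[48;2;4;2;10m [38;2;4;2;10m[48;2;12;3;23m▌[0m
[38;2;9;3;18m[48;2;13;4;26m▐[38;2;4;2;10m[48;2;26;6;47m▌[38;2;4;2;10m[48;2;26;6;48m▐[38;2;4;2;10m[48;2;4;2;10m [38;2;4;2;10m[48;2;4;2;10m [38;2;4;2;10m[48;2;4;2;10m [38;2;4;2;10m[48;2;4;2;10m [38;2;4;2;10m[48;2;4;2;10m [38;2;4;2;10m[48;2;4;2;10m [38;2;4;2;10m[48;2;14;3;26m▌[0m
[38;2;10;3;20m[48;2;16;4;30m▐[38;2;4;2;10m[48;2;34;8;60m▌[38;2;4;2;10m[48;2;34;8;61m▐[38;2;4;2;10m[48;2;4;2;10m [38;2;4;2;10m[48;2;4;2;10m [38;2;4;2;10m[48;2;4;2;10m [38;2;4;2;10m[48;2;4;2;10m [38;2;4;2;10m[48;2;4;2;10m [38;2;4;2;10m[48;2;4;2;10m [38;2;4;2;10m[48;2;18;4;34m▌[0m
[38;2;12;3;24m[48;2;19;5;36m▐[38;2;31;8;39m[48;2;225;102;44m🬝[38;2;38;9;47m[48;2;253;228;41m🬎[38;2;4;2;10m[48;2;253;228;41m🬎[38;2;4;2;10m[48;2;253;228;41m🬎[38;2;4;2;10m[48;2;253;228;41m🬎[38;2;4;2;10m[48;2;253;228;41m🬎[38;2;4;2;10m[48;2;253;228;41m🬎[38;2;4;2;10m[48;2;253;228;41m🬎[38;2;18;4;34m[48;2;253;228;41m🬎[0m
[38;2;17;4;32m[48;2;27;6;49m▐[38;2;30;8;39m[48;2;220;92;51m🬺[38;2;250;166;15m[48;2;38;9;47m🬂[38;2;250;165;15m[48;2;4;2;10m🬂[38;2;250;165;15m[48;2;4;2;10m🬂[38;2;250;165;15m[48;2;4;2;10m🬂[38;2;250;165;15m[48;2;4;2;10m🬂[38;2;250;165;15m[48;2;4;2;10m🬂[38;2;250;165;15m[48;2;4;2;10m🬂[38;2;250;167;16m[48;2;14;4;27m🬂[0m
[38;2;34;8;60m[48;2;67;16;85m🬨[38;2;4;2;10m[48;2;38;8;67m▌[38;2;38;8;68m[48;2;4;2;10m▌[38;2;4;2;10m[48;2;4;2;10m [38;2;4;2;10m[48;2;4;2;10m [38;2;4;2;10m[48;2;4;2;10m [38;2;4;2;10m[48;2;4;2;10m [38;2;4;2;10m[48;2;4;2;10m [38;2;4;2;10m[48;2;4;2;10m [38;2;7;2;15m[48;2;25;6;45m🬝[0m
[38;2;158;40;82m[48;2;252;215;35m🬰[38;2;43;11;45m[48;2;254;248;49m🬰[38;2;45;11;47m[48;2;254;248;49m🬰[38;2;6;2;14m[48;2;254;248;49m🬰[38;2;6;2;14m[48;2;254;248;49m🬰[38;2;6;2;14m[48;2;254;248;49m🬰[38;2;6;2;14m[48;2;254;248;49m🬰[38;2;6;2;14m[48;2;254;248;49m🬰[38;2;6;2;14m[48;2;254;248;49m🬰[38;2;31;7;51m[48;2;254;248;49m🬰[0m
[38;2;85;20;87m[48;2;41;9;72m🬄[38;2;4;2;10m[48;2;203;93;47m▌[38;2;253;225;39m[48;2;73;18;50m🬎[38;2;253;225;39m[48;2;8;2;17m🬎[38;2;253;225;39m[48;2;8;2;17m🬎[38;2;253;225;39m[48;2;8;2;17m🬎[38;2;253;225;39m[48;2;8;2;17m🬎[38;2;253;225;39m[48;2;8;2;17m🬎[38;2;253;225;39m[48;2;8;2;17m🬎[38;2;253;226;39m[48;2;18;4;34m🬎[0m
[38;2;41;9;72m[48;2;26;6;47m▌[38;2;4;2;10m[48;2;49;11;80m▌[38;2;48;11;80m[48;2;4;2;10m▌[38;2;4;2;10m[48;2;4;2;10m [38;2;4;2;10m[48;2;4;2;10m [38;2;4;2;10m[48;2;4;2;10m [38;2;4;2;10m[48;2;4;2;10m [38;2;4;2;10m[48;2;4;2;10m [38;2;4;2;10m[48;2;4;2;10m [38;2;4;2;10m[48;2;22;5;40m▌[0m
</frame>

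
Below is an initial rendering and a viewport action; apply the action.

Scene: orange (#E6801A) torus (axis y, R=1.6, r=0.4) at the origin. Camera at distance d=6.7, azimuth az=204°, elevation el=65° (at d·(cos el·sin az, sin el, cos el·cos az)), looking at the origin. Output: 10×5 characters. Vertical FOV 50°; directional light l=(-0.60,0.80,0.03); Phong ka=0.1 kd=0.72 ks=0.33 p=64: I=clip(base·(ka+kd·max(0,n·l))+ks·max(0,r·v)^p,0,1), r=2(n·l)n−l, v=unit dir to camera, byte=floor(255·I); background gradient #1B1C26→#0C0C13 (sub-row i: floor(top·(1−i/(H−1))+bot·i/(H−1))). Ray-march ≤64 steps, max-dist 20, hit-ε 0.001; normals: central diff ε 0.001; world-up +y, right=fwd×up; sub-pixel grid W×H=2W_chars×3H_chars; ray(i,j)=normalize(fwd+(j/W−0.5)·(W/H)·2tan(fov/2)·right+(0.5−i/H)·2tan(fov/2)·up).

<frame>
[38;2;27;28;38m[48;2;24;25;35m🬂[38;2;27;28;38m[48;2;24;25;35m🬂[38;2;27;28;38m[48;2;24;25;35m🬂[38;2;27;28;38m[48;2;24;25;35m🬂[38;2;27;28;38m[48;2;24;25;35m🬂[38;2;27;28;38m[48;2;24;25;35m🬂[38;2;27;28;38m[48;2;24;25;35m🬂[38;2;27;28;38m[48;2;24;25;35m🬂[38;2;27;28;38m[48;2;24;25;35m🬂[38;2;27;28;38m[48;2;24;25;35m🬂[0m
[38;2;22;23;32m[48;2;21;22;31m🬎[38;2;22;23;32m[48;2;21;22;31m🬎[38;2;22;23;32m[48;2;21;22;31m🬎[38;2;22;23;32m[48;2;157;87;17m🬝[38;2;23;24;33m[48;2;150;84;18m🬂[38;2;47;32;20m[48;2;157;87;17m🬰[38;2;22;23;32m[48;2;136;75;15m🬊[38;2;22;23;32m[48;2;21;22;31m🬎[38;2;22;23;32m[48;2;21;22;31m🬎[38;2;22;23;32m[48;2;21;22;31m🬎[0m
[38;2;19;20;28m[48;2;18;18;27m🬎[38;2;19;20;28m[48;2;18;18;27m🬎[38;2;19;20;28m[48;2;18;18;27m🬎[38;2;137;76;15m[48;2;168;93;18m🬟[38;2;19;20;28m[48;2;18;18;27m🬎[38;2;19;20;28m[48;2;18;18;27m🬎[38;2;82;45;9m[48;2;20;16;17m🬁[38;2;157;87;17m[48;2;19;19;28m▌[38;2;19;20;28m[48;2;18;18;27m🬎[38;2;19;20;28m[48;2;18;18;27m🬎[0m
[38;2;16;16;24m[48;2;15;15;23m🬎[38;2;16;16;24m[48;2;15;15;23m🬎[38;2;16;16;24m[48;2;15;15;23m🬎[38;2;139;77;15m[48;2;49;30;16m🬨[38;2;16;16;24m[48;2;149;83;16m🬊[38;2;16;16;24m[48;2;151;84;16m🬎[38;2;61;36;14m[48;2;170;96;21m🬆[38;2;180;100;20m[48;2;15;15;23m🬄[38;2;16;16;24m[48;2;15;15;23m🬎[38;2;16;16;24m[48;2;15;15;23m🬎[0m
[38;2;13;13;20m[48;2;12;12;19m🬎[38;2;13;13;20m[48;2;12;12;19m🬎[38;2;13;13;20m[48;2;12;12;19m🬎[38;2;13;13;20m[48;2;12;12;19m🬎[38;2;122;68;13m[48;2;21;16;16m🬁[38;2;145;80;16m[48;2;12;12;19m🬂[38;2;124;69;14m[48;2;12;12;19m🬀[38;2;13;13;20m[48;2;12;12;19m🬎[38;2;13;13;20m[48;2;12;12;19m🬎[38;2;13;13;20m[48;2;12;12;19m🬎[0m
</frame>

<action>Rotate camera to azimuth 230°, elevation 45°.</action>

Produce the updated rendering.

<frame>
[38;2;27;28;38m[48;2;24;25;35m🬂[38;2;27;28;38m[48;2;24;25;35m🬂[38;2;27;28;38m[48;2;24;25;35m🬂[38;2;27;28;38m[48;2;24;25;35m🬂[38;2;27;28;38m[48;2;24;25;35m🬂[38;2;27;28;38m[48;2;24;25;35m🬂[38;2;27;28;38m[48;2;24;25;35m🬂[38;2;27;28;38m[48;2;24;25;35m🬂[38;2;27;28;38m[48;2;24;25;35m🬂[38;2;27;28;38m[48;2;24;25;35m🬂[0m
[38;2;22;23;32m[48;2;21;22;31m🬎[38;2;22;23;32m[48;2;21;22;31m🬎[38;2;22;23;32m[48;2;21;22;31m🬎[38;2;22;23;32m[48;2;21;22;31m🬎[38;2;22;23;32m[48;2;180;101;21m🬎[38;2;22;23;32m[48;2;164;91;18m🬎[38;2;156;86;17m[48;2;22;23;32m🬏[38;2;22;23;32m[48;2;21;22;31m🬎[38;2;22;23;32m[48;2;21;22;31m🬎[38;2;22;23;32m[48;2;21;22;31m🬎[0m
[38;2;19;20;28m[48;2;18;18;27m🬎[38;2;19;20;28m[48;2;18;18;27m🬎[38;2;19;20;28m[48;2;18;18;27m🬎[38;2;110;60;12m[48;2;160;89;17m🬟[38;2;157;87;17m[48;2;28;23;23m🬀[38;2;23;12;2m[48;2;18;19;27m🬂[38;2;120;66;13m[48;2;30;20;13m🬁[38;2;156;87;17m[48;2;19;19;28m▌[38;2;19;20;28m[48;2;18;18;27m🬎[38;2;19;20;28m[48;2;18;18;27m🬎[0m
[38;2;16;16;24m[48;2;15;15;23m🬎[38;2;16;16;24m[48;2;15;15;23m🬎[38;2;16;16;24m[48;2;15;15;23m🬎[38;2;144;80;16m[48;2;52;31;12m🬊[38;2;17;17;25m[48;2;151;83;16m🬂[38;2;17;17;25m[48;2;161;89;17m🬂[38;2;17;17;25m[48;2;160;89;17m🬀[38;2;176;97;19m[48;2;15;15;23m🬄[38;2;16;16;24m[48;2;15;15;23m🬎[38;2;16;16;24m[48;2;15;15;23m🬎[0m
[38;2;13;13;20m[48;2;12;12;19m🬎[38;2;13;13;20m[48;2;12;12;19m🬎[38;2;13;13;20m[48;2;12;12;19m🬎[38;2;13;13;20m[48;2;12;12;19m🬎[38;2;13;13;20m[48;2;12;12;19m🬎[38;2;13;13;20m[48;2;12;12;19m🬎[38;2;13;13;20m[48;2;12;12;19m🬎[38;2;13;13;20m[48;2;12;12;19m🬎[38;2;13;13;20m[48;2;12;12;19m🬎[38;2;13;13;20m[48;2;12;12;19m🬎[0m
</frame>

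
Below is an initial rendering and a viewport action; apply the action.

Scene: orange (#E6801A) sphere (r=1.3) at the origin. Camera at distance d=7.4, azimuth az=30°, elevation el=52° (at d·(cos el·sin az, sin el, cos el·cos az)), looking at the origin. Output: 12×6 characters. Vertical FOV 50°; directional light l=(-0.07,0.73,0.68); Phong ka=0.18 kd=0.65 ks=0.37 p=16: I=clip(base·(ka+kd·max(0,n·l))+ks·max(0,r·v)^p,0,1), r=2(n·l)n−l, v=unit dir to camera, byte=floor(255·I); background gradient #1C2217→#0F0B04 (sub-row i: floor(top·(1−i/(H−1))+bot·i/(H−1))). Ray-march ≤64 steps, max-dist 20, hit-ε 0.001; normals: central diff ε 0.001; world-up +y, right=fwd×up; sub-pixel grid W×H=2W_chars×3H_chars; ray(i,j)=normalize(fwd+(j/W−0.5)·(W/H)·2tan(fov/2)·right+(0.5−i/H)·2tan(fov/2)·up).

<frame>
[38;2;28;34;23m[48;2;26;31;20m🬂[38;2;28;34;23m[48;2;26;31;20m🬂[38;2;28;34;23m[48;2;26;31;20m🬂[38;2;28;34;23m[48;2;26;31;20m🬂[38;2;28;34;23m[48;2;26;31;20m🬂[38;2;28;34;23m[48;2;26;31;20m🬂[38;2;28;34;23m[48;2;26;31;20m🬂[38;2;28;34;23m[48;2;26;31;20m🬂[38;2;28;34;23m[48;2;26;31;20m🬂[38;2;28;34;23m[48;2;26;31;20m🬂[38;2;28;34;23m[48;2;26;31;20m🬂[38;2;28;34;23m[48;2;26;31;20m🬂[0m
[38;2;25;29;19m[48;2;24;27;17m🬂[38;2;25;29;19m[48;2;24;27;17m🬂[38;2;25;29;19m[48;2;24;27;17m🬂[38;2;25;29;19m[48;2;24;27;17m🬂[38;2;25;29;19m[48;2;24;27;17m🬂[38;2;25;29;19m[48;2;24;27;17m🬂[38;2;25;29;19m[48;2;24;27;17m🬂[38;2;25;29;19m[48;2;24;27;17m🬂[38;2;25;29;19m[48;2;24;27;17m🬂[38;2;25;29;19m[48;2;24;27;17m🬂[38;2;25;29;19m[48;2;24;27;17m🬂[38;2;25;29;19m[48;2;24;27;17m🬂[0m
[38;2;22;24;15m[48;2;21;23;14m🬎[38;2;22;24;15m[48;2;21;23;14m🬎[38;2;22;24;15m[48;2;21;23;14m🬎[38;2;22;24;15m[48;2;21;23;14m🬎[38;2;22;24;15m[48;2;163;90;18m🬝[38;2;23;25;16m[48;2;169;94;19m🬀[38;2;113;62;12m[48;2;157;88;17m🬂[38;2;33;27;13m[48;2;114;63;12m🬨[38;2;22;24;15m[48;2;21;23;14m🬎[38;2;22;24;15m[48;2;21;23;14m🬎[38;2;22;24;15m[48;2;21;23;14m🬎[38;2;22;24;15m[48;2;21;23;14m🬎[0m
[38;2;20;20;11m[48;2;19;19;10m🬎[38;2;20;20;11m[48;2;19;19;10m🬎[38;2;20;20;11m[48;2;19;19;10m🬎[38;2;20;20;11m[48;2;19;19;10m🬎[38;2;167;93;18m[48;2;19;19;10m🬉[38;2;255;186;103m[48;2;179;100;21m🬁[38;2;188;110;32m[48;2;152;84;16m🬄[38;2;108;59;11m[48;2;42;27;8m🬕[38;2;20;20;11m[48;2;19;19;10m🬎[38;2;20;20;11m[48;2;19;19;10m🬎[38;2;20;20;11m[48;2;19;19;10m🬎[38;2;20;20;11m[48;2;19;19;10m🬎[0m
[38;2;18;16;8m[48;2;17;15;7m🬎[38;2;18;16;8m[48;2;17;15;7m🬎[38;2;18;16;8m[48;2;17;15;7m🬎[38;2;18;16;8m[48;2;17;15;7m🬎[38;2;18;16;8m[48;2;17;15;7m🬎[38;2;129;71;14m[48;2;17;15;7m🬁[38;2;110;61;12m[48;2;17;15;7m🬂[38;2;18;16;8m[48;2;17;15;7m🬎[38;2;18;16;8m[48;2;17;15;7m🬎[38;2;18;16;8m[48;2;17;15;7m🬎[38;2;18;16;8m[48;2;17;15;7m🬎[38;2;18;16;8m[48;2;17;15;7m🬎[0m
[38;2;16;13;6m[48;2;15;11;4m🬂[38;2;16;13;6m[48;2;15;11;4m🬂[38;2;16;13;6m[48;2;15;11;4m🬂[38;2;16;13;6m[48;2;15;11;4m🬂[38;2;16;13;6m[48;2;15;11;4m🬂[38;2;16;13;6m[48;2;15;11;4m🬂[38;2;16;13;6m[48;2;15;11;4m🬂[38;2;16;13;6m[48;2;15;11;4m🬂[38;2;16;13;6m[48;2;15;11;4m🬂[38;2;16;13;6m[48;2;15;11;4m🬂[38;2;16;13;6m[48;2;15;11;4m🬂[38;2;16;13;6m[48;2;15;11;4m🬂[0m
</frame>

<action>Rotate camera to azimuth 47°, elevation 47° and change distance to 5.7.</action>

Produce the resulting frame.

<frame>
[38;2;28;34;23m[48;2;26;31;20m🬂[38;2;28;34;23m[48;2;26;31;20m🬂[38;2;28;34;23m[48;2;26;31;20m🬂[38;2;28;34;23m[48;2;26;31;20m🬂[38;2;28;34;23m[48;2;26;31;20m🬂[38;2;28;34;23m[48;2;26;31;20m🬂[38;2;28;34;23m[48;2;26;31;20m🬂[38;2;28;34;23m[48;2;26;31;20m🬂[38;2;28;34;23m[48;2;26;31;20m🬂[38;2;28;34;23m[48;2;26;31;20m🬂[38;2;28;34;23m[48;2;26;31;20m🬂[38;2;28;34;23m[48;2;26;31;20m🬂[0m
[38;2;25;29;19m[48;2;24;27;17m🬂[38;2;25;29;19m[48;2;24;27;17m🬂[38;2;25;29;19m[48;2;24;27;17m🬂[38;2;25;29;19m[48;2;24;27;17m🬂[38;2;25;29;19m[48;2;24;27;17m🬂[38;2;24;28;18m[48;2;147;82;16m🬎[38;2;24;28;18m[48;2;129;72;14m🬎[38;2;76;42;8m[48;2;24;28;18m🬏[38;2;25;29;19m[48;2;24;27;17m🬂[38;2;25;29;19m[48;2;24;27;17m🬂[38;2;25;29;19m[48;2;24;27;17m🬂[38;2;25;29;19m[48;2;24;27;17m🬂[0m
[38;2;22;24;15m[48;2;21;23;14m🬎[38;2;22;24;15m[48;2;21;23;14m🬎[38;2;22;24;15m[48;2;21;23;14m🬎[38;2;22;24;15m[48;2;21;23;14m🬎[38;2;23;25;16m[48;2;179;99;19m🬀[38;2;179;100;21m[48;2;230;149;68m🬎[38;2;146;81;15m[48;2;165;92;19m▐[38;2;90;49;9m[48;2;123;68;13m▐[38;2;47;26;5m[48;2;22;24;15m🬓[38;2;22;24;15m[48;2;21;23;14m🬎[38;2;22;24;15m[48;2;21;23;14m🬎[38;2;22;24;15m[48;2;21;23;14m🬎[0m
[38;2;20;20;11m[48;2;19;19;10m🬎[38;2;20;20;11m[48;2;19;19;10m🬎[38;2;20;20;11m[48;2;19;19;10m🬎[38;2;20;20;11m[48;2;19;19;10m🬎[38;2;177;98;19m[48;2;141;78;16m🬬[38;2;227;147;67m[48;2;168;94;19m🬂[38;2;161;90;19m[48;2;139;77;15m🬄[38;2;116;64;12m[48;2;86;47;9m▌[38;2;45;25;4m[48;2;20;20;11m▌[38;2;20;20;11m[48;2;19;19;10m🬎[38;2;20;20;11m[48;2;19;19;10m🬎[38;2;20;20;11m[48;2;19;19;10m🬎[0m
[38;2;18;16;8m[48;2;17;15;7m🬎[38;2;18;16;8m[48;2;17;15;7m🬎[38;2;18;16;8m[48;2;17;15;7m🬎[38;2;18;16;8m[48;2;17;15;7m🬎[38;2;137;76;15m[48;2;17;15;7m🬁[38;2;120;67;13m[48;2;17;15;7m🬎[38;2;100;55;11m[48;2;17;15;7m🬎[38;2;83;46;9m[48;2;26;18;6m🬀[38;2;18;16;8m[48;2;17;15;7m🬎[38;2;18;16;8m[48;2;17;15;7m🬎[38;2;18;16;8m[48;2;17;15;7m🬎[38;2;18;16;8m[48;2;17;15;7m🬎[0m
[38;2;16;13;6m[48;2;15;11;4m🬂[38;2;16;13;6m[48;2;15;11;4m🬂[38;2;16;13;6m[48;2;15;11;4m🬂[38;2;16;13;6m[48;2;15;11;4m🬂[38;2;16;13;6m[48;2;15;11;4m🬂[38;2;16;13;6m[48;2;15;11;4m🬂[38;2;16;13;6m[48;2;15;11;4m🬂[38;2;16;13;6m[48;2;15;11;4m🬂[38;2;16;13;6m[48;2;15;11;4m🬂[38;2;16;13;6m[48;2;15;11;4m🬂[38;2;16;13;6m[48;2;15;11;4m🬂[38;2;16;13;6m[48;2;15;11;4m🬂[0m
</frame>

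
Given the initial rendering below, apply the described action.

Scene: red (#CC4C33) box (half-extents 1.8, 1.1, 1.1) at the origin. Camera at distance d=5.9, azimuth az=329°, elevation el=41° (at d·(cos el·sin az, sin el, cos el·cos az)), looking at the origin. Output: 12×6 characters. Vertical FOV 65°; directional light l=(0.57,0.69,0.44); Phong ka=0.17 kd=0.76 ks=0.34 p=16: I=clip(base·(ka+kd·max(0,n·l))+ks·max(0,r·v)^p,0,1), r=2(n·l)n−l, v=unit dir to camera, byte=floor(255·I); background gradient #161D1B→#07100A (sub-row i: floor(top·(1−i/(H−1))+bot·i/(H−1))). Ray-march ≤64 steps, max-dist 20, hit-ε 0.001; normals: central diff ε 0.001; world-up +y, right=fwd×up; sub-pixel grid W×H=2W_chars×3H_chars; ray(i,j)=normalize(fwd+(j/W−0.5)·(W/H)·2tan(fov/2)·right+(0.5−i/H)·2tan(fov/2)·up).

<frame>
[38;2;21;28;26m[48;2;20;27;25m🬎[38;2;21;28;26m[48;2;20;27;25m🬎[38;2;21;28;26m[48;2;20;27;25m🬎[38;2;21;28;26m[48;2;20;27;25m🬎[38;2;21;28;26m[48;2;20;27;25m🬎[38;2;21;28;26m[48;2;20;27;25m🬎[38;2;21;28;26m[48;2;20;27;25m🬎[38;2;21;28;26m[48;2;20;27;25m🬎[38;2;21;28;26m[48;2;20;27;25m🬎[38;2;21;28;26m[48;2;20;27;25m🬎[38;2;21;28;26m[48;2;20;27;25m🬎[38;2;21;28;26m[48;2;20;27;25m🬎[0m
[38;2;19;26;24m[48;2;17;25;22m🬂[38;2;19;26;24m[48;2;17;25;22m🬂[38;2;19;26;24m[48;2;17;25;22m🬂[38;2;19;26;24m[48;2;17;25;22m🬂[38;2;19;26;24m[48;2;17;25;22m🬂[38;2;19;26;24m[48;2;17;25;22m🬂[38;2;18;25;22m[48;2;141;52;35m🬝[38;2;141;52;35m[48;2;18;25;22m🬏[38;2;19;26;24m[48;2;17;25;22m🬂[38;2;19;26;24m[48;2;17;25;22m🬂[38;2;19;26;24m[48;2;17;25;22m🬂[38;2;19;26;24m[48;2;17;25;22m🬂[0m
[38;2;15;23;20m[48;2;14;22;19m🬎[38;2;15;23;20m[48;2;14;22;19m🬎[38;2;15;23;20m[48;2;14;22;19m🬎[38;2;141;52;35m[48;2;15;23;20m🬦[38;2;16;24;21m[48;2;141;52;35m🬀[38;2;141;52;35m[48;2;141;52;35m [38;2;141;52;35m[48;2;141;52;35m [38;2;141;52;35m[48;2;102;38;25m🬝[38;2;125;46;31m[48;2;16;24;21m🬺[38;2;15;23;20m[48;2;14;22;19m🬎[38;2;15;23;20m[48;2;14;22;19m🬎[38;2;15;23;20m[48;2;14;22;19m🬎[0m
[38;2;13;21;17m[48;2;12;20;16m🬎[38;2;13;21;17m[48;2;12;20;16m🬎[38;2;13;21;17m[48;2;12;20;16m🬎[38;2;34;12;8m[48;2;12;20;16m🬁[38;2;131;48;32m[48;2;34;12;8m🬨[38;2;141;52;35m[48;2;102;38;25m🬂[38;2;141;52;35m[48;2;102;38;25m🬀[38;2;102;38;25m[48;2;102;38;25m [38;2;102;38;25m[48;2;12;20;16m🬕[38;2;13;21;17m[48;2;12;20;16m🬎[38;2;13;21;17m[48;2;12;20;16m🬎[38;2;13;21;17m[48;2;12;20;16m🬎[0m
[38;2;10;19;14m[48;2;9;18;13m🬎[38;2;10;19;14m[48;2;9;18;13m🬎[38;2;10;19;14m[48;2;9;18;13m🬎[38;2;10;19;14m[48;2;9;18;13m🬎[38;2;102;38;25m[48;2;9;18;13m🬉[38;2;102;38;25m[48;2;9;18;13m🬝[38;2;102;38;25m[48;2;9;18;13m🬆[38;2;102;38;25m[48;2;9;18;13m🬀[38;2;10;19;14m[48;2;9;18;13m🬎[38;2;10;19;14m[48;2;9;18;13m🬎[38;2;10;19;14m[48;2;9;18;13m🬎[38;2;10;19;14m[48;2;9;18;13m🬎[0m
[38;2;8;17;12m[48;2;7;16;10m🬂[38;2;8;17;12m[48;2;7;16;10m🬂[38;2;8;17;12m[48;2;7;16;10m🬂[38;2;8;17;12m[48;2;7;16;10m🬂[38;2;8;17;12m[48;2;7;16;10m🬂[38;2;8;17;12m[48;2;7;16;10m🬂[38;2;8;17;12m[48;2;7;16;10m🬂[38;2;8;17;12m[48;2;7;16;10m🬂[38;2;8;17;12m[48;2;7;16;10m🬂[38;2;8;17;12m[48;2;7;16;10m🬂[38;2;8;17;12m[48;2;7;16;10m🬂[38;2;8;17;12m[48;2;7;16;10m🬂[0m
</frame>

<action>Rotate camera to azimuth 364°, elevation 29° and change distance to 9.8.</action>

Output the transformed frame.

<frame>
[38;2;21;28;26m[48;2;20;27;25m🬎[38;2;21;28;26m[48;2;20;27;25m🬎[38;2;21;28;26m[48;2;20;27;25m🬎[38;2;21;28;26m[48;2;20;27;25m🬎[38;2;21;28;26m[48;2;20;27;25m🬎[38;2;21;28;26m[48;2;20;27;25m🬎[38;2;21;28;26m[48;2;20;27;25m🬎[38;2;21;28;26m[48;2;20;27;25m🬎[38;2;21;28;26m[48;2;20;27;25m🬎[38;2;21;28;26m[48;2;20;27;25m🬎[38;2;21;28;26m[48;2;20;27;25m🬎[38;2;21;28;26m[48;2;20;27;25m🬎[0m
[38;2;19;26;24m[48;2;17;25;22m🬂[38;2;19;26;24m[48;2;17;25;22m🬂[38;2;19;26;24m[48;2;17;25;22m🬂[38;2;19;26;24m[48;2;17;25;22m🬂[38;2;19;26;24m[48;2;17;25;22m🬂[38;2;19;26;24m[48;2;17;25;22m🬂[38;2;19;26;24m[48;2;17;25;22m🬂[38;2;19;26;24m[48;2;17;25;22m🬂[38;2;19;26;24m[48;2;17;25;22m🬂[38;2;19;26;24m[48;2;17;25;22m🬂[38;2;19;26;24m[48;2;17;25;22m🬂[38;2;19;26;24m[48;2;17;25;22m🬂[0m
[38;2;15;23;20m[48;2;14;22;19m🬎[38;2;15;23;20m[48;2;14;22;19m🬎[38;2;15;23;20m[48;2;14;22;19m🬎[38;2;15;23;20m[48;2;14;22;19m🬎[38;2;15;23;20m[48;2;141;52;35m🬝[38;2;16;24;21m[48;2;141;52;35m🬂[38;2;16;24;21m[48;2;141;52;35m🬂[38;2;141;52;35m[48;2;15;23;20m🬓[38;2;15;23;20m[48;2;14;22;19m🬎[38;2;15;23;20m[48;2;14;22;19m🬎[38;2;15;23;20m[48;2;14;22;19m🬎[38;2;15;23;20m[48;2;14;22;19m🬎[0m
[38;2;13;21;17m[48;2;12;20;16m🬎[38;2;13;21;17m[48;2;12;20;16m🬎[38;2;13;21;17m[48;2;12;20;16m🬎[38;2;13;21;17m[48;2;12;20;16m🬎[38;2;102;38;25m[48;2;12;20;16m🬁[38;2;102;38;25m[48;2;102;38;25m [38;2;102;38;25m[48;2;102;38;25m [38;2;102;38;25m[48;2;13;21;17m▌[38;2;13;21;17m[48;2;12;20;16m🬎[38;2;13;21;17m[48;2;12;20;16m🬎[38;2;13;21;17m[48;2;12;20;16m🬎[38;2;13;21;17m[48;2;12;20;16m🬎[0m
[38;2;10;19;14m[48;2;9;18;13m🬎[38;2;10;19;14m[48;2;9;18;13m🬎[38;2;10;19;14m[48;2;9;18;13m🬎[38;2;10;19;14m[48;2;9;18;13m🬎[38;2;10;19;14m[48;2;9;18;13m🬎[38;2;10;19;14m[48;2;9;18;13m🬎[38;2;10;19;14m[48;2;9;18;13m🬎[38;2;10;19;14m[48;2;9;18;13m🬎[38;2;10;19;14m[48;2;9;18;13m🬎[38;2;10;19;14m[48;2;9;18;13m🬎[38;2;10;19;14m[48;2;9;18;13m🬎[38;2;10;19;14m[48;2;9;18;13m🬎[0m
[38;2;8;17;12m[48;2;7;16;10m🬂[38;2;8;17;12m[48;2;7;16;10m🬂[38;2;8;17;12m[48;2;7;16;10m🬂[38;2;8;17;12m[48;2;7;16;10m🬂[38;2;8;17;12m[48;2;7;16;10m🬂[38;2;8;17;12m[48;2;7;16;10m🬂[38;2;8;17;12m[48;2;7;16;10m🬂[38;2;8;17;12m[48;2;7;16;10m🬂[38;2;8;17;12m[48;2;7;16;10m🬂[38;2;8;17;12m[48;2;7;16;10m🬂[38;2;8;17;12m[48;2;7;16;10m🬂[38;2;8;17;12m[48;2;7;16;10m🬂[0m
</frame>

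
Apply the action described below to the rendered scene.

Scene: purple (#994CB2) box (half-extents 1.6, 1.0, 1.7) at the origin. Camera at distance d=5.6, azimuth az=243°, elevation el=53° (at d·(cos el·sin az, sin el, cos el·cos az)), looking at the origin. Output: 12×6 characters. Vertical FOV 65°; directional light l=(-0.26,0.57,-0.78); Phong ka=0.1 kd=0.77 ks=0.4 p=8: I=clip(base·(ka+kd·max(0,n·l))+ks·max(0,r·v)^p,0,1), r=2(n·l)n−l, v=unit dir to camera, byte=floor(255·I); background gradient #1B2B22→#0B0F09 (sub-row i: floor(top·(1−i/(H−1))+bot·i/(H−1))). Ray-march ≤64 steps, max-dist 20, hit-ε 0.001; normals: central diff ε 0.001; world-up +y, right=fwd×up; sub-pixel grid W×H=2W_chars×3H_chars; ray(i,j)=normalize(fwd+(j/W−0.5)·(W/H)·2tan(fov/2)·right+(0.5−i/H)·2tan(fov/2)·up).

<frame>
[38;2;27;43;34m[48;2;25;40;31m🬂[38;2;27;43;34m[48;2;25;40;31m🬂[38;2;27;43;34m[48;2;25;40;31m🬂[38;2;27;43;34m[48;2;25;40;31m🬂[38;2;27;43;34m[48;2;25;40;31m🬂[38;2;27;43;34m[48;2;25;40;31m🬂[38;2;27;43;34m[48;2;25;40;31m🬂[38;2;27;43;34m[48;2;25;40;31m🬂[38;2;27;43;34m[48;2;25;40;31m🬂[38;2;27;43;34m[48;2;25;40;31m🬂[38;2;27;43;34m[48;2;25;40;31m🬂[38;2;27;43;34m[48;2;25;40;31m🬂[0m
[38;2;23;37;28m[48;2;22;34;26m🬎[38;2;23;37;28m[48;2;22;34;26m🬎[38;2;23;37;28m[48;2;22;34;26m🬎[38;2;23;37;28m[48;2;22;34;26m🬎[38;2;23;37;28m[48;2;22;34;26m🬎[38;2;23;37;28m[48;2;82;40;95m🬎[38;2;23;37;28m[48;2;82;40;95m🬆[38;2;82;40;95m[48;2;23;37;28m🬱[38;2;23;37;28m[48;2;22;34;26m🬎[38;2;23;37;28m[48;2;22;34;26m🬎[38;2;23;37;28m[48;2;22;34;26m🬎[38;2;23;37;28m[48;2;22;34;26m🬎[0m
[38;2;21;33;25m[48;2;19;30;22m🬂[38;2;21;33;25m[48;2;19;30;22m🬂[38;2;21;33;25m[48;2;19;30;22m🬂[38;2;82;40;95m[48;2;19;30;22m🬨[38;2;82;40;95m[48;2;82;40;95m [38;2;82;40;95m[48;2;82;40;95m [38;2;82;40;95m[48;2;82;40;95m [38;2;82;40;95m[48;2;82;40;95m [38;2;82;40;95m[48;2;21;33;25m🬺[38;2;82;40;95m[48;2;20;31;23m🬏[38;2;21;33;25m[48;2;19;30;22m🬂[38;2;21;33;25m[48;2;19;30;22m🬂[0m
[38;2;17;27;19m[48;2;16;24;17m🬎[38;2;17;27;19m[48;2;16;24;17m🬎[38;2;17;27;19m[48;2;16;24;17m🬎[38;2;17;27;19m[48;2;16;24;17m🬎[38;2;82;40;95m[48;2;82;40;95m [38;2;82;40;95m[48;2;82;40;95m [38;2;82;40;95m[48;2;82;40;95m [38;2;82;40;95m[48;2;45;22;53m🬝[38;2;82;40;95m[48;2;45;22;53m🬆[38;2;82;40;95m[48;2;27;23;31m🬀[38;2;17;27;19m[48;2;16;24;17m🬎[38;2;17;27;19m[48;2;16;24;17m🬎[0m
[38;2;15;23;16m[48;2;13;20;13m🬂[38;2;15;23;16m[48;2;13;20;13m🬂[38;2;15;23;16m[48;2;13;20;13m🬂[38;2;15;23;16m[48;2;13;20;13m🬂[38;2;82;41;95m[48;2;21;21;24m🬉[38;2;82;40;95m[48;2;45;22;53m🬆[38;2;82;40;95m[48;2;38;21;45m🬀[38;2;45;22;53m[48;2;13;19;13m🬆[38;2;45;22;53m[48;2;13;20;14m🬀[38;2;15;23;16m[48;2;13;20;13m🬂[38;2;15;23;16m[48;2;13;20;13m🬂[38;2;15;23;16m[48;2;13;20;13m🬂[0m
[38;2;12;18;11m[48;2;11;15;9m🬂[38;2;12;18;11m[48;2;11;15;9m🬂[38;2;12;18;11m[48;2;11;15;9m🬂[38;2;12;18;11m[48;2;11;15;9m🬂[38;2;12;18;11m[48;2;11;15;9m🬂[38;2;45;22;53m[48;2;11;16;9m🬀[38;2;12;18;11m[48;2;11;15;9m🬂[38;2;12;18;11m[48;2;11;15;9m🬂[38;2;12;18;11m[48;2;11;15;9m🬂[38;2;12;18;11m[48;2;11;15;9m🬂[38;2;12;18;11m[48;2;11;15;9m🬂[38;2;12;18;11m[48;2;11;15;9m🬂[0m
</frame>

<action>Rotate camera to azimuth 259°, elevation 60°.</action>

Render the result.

<frame>
[38;2;27;43;34m[48;2;25;40;31m🬂[38;2;27;43;34m[48;2;25;40;31m🬂[38;2;27;43;34m[48;2;25;40;31m🬂[38;2;27;43;34m[48;2;25;40;31m🬂[38;2;27;43;34m[48;2;25;40;31m🬂[38;2;27;43;34m[48;2;25;40;31m🬂[38;2;27;43;34m[48;2;25;40;31m🬂[38;2;27;43;34m[48;2;25;40;31m🬂[38;2;27;43;34m[48;2;25;40;31m🬂[38;2;27;43;34m[48;2;25;40;31m🬂[38;2;27;43;34m[48;2;25;40;31m🬂[38;2;27;43;34m[48;2;25;40;31m🬂[0m
[38;2;23;37;28m[48;2;22;34;26m🬎[38;2;23;37;28m[48;2;22;34;26m🬎[38;2;23;37;28m[48;2;22;34;26m🬎[38;2;23;36;28m[48;2;82;40;95m🬝[38;2;23;37;28m[48;2;82;40;95m🬎[38;2;23;37;28m[48;2;82;40;95m🬎[38;2;23;37;28m[48;2;82;40;95m🬆[38;2;24;38;29m[48;2;82;40;95m🬂[38;2;82;40;95m[48;2;23;36;28m🬏[38;2;23;37;28m[48;2;22;34;26m🬎[38;2;23;37;28m[48;2;22;34;26m🬎[38;2;23;37;28m[48;2;22;34;26m🬎[0m
[38;2;21;33;25m[48;2;19;30;22m🬂[38;2;21;33;25m[48;2;19;30;22m🬂[38;2;21;33;25m[48;2;19;30;22m🬂[38;2;82;40;95m[48;2;20;31;23m▐[38;2;82;40;95m[48;2;82;41;96m🬬[38;2;82;40;95m[48;2;82;40;95m [38;2;82;40;95m[48;2;82;40;95m [38;2;82;40;95m[48;2;82;40;95m [38;2;82;40;95m[48;2;20;32;24m🬲[38;2;21;33;25m[48;2;19;30;22m🬂[38;2;21;33;25m[48;2;19;30;22m🬂[38;2;21;33;25m[48;2;19;30;22m🬂[0m
[38;2;17;27;19m[48;2;16;24;17m🬎[38;2;17;27;19m[48;2;16;24;17m🬎[38;2;17;27;19m[48;2;16;24;17m🬎[38;2;17;26;18m[48;2;83;41;96m▌[38;2;82;41;96m[48;2;83;41;96m🬬[38;2;82;40;95m[48;2;82;41;96m🬊[38;2;82;40;95m[48;2;82;40;95m [38;2;82;40;95m[48;2;82;40;95m [38;2;82;40;95m[48;2;82;40;95m [38;2;82;40;95m[48;2;17;26;19m🬓[38;2;17;27;19m[48;2;16;24;17m🬎[38;2;17;27;19m[48;2;16;24;17m🬎[0m
[38;2;15;23;16m[48;2;13;20;13m🬂[38;2;15;23;16m[48;2;13;20;13m🬂[38;2;15;23;16m[48;2;13;20;13m🬂[38;2;85;43;98m[48;2;13;20;14m🬉[38;2;83;42;97m[48;2;45;22;53m🬆[38;2;82;41;96m[48;2;37;21;43m🬂[38;2;82;40;95m[48;2;29;20;33m🬂[38;2;45;22;53m[48;2;13;19;13m🬎[38;2;45;22;53m[48;2;13;20;13m🬂[38;2;15;23;16m[48;2;13;20;13m🬂[38;2;15;23;16m[48;2;13;20;13m🬂[38;2;15;23;16m[48;2;13;20;13m🬂[0m
[38;2;12;18;11m[48;2;11;15;9m🬂[38;2;12;18;11m[48;2;11;15;9m🬂[38;2;12;18;11m[48;2;11;15;9m🬂[38;2;12;18;11m[48;2;11;15;9m🬂[38;2;12;18;11m[48;2;11;15;9m🬂[38;2;12;18;11m[48;2;11;15;9m🬂[38;2;12;18;11m[48;2;11;15;9m🬂[38;2;12;18;11m[48;2;11;15;9m🬂[38;2;12;18;11m[48;2;11;15;9m🬂[38;2;12;18;11m[48;2;11;15;9m🬂[38;2;12;18;11m[48;2;11;15;9m🬂[38;2;12;18;11m[48;2;11;15;9m🬂[0m
</frame>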